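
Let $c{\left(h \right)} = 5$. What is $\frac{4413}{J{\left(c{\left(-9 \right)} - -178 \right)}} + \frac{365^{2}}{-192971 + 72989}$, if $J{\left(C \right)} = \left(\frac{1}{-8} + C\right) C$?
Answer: $- \frac{10477450499}{10707553626} \approx -0.97851$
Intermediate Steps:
$J{\left(C \right)} = C \left(- \frac{1}{8} + C\right)$ ($J{\left(C \right)} = \left(- \frac{1}{8} + C\right) C = C \left(- \frac{1}{8} + C\right)$)
$\frac{4413}{J{\left(c{\left(-9 \right)} - -178 \right)}} + \frac{365^{2}}{-192971 + 72989} = \frac{4413}{\left(5 - -178\right) \left(- \frac{1}{8} + \left(5 - -178\right)\right)} + \frac{365^{2}}{-192971 + 72989} = \frac{4413}{\left(5 + 178\right) \left(- \frac{1}{8} + \left(5 + 178\right)\right)} + \frac{133225}{-119982} = \frac{4413}{183 \left(- \frac{1}{8} + 183\right)} + 133225 \left(- \frac{1}{119982}\right) = \frac{4413}{183 \cdot \frac{1463}{8}} - \frac{133225}{119982} = \frac{4413}{\frac{267729}{8}} - \frac{133225}{119982} = 4413 \cdot \frac{8}{267729} - \frac{133225}{119982} = \frac{11768}{89243} - \frac{133225}{119982} = - \frac{10477450499}{10707553626}$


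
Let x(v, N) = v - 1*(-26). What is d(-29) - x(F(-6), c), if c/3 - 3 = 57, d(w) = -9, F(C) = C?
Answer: -29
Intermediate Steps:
c = 180 (c = 9 + 3*57 = 9 + 171 = 180)
x(v, N) = 26 + v (x(v, N) = v + 26 = 26 + v)
d(-29) - x(F(-6), c) = -9 - (26 - 6) = -9 - 1*20 = -9 - 20 = -29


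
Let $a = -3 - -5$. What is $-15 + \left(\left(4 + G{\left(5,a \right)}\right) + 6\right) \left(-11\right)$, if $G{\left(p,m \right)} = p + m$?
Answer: $-202$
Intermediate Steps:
$a = 2$ ($a = -3 + 5 = 2$)
$G{\left(p,m \right)} = m + p$
$-15 + \left(\left(4 + G{\left(5,a \right)}\right) + 6\right) \left(-11\right) = -15 + \left(\left(4 + \left(2 + 5\right)\right) + 6\right) \left(-11\right) = -15 + \left(\left(4 + 7\right) + 6\right) \left(-11\right) = -15 + \left(11 + 6\right) \left(-11\right) = -15 + 17 \left(-11\right) = -15 - 187 = -202$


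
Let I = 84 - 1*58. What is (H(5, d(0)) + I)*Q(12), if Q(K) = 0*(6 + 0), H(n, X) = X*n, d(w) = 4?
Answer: 0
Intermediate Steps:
Q(K) = 0 (Q(K) = 0*6 = 0)
I = 26 (I = 84 - 58 = 26)
(H(5, d(0)) + I)*Q(12) = (4*5 + 26)*0 = (20 + 26)*0 = 46*0 = 0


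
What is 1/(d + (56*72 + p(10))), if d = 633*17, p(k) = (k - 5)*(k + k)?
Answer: 1/14893 ≈ 6.7146e-5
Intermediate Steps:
p(k) = 2*k*(-5 + k) (p(k) = (-5 + k)*(2*k) = 2*k*(-5 + k))
d = 10761
1/(d + (56*72 + p(10))) = 1/(10761 + (56*72 + 2*10*(-5 + 10))) = 1/(10761 + (4032 + 2*10*5)) = 1/(10761 + (4032 + 100)) = 1/(10761 + 4132) = 1/14893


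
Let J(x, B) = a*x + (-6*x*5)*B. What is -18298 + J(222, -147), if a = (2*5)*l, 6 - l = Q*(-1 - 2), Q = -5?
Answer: 940742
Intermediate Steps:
l = -9 (l = 6 - (-5)*(-1 - 2) = 6 - (-5)*(-3) = 6 - 1*15 = 6 - 15 = -9)
a = -90 (a = (2*5)*(-9) = 10*(-9) = -90)
J(x, B) = -90*x - 30*B*x (J(x, B) = -90*x + (-6*x*5)*B = -90*x + (-30*x)*B = -90*x - 30*B*x)
-18298 + J(222, -147) = -18298 - 30*222*(3 - 147) = -18298 - 30*222*(-144) = -18298 + 959040 = 940742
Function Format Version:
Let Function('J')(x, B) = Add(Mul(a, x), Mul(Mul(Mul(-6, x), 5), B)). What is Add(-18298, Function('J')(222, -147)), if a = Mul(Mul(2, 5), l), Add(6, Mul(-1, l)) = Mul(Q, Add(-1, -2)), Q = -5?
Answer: 940742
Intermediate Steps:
l = -9 (l = Add(6, Mul(-1, Mul(-5, Add(-1, -2)))) = Add(6, Mul(-1, Mul(-5, -3))) = Add(6, Mul(-1, 15)) = Add(6, -15) = -9)
a = -90 (a = Mul(Mul(2, 5), -9) = Mul(10, -9) = -90)
Function('J')(x, B) = Add(Mul(-90, x), Mul(-30, B, x)) (Function('J')(x, B) = Add(Mul(-90, x), Mul(Mul(Mul(-6, x), 5), B)) = Add(Mul(-90, x), Mul(Mul(-30, x), B)) = Add(Mul(-90, x), Mul(-30, B, x)))
Add(-18298, Function('J')(222, -147)) = Add(-18298, Mul(-30, 222, Add(3, -147))) = Add(-18298, Mul(-30, 222, -144)) = Add(-18298, 959040) = 940742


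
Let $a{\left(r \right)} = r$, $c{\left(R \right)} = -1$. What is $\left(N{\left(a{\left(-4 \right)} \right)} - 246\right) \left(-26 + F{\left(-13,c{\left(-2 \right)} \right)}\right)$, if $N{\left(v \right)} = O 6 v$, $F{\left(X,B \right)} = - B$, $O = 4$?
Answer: $8550$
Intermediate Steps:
$N{\left(v \right)} = 24 v$ ($N{\left(v \right)} = 4 \cdot 6 v = 24 v$)
$\left(N{\left(a{\left(-4 \right)} \right)} - 246\right) \left(-26 + F{\left(-13,c{\left(-2 \right)} \right)}\right) = \left(24 \left(-4\right) - 246\right) \left(-26 - -1\right) = \left(-96 - 246\right) \left(-26 + 1\right) = \left(-96 - 246\right) \left(-25\right) = \left(-342\right) \left(-25\right) = 8550$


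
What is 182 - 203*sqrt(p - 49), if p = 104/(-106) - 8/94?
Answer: 182 - 203*I*sqrt(310665065)/2491 ≈ 182.0 - 1436.4*I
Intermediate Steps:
p = -2656/2491 (p = 104*(-1/106) - 8*1/94 = -52/53 - 4/47 = -2656/2491 ≈ -1.0662)
182 - 203*sqrt(p - 49) = 182 - 203*sqrt(-2656/2491 - 49) = 182 - 203*I*sqrt(310665065)/2491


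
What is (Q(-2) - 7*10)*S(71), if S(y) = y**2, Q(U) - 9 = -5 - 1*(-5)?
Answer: -307501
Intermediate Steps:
Q(U) = 9 (Q(U) = 9 + (-5 - 1*(-5)) = 9 + (-5 + 5) = 9 + 0 = 9)
(Q(-2) - 7*10)*S(71) = (9 - 7*10)*71**2 = (9 - 70)*5041 = -61*5041 = -307501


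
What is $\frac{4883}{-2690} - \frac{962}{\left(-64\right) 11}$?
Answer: $- \frac{212463}{473440} \approx -0.44876$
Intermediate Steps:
$\frac{4883}{-2690} - \frac{962}{\left(-64\right) 11} = 4883 \left(- \frac{1}{2690}\right) - \frac{962}{-704} = - \frac{4883}{2690} - - \frac{481}{352} = - \frac{4883}{2690} + \frac{481}{352} = - \frac{212463}{473440}$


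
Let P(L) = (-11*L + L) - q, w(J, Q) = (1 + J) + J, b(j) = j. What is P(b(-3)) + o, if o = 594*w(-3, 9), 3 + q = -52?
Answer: -2885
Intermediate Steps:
q = -55 (q = -3 - 52 = -55)
w(J, Q) = 1 + 2*J
P(L) = 55 - 10*L (P(L) = (-11*L + L) - 1*(-55) = -10*L + 55 = 55 - 10*L)
o = -2970 (o = 594*(1 + 2*(-3)) = 594*(1 - 6) = 594*(-5) = -2970)
P(b(-3)) + o = (55 - 10*(-3)) - 2970 = (55 + 30) - 2970 = 85 - 2970 = -2885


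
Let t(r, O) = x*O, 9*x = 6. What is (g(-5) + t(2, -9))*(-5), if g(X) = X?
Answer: 55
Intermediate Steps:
x = ⅔ (x = (⅑)*6 = ⅔ ≈ 0.66667)
t(r, O) = 2*O/3
(g(-5) + t(2, -9))*(-5) = (-5 + (⅔)*(-9))*(-5) = (-5 - 6)*(-5) = -11*(-5) = 55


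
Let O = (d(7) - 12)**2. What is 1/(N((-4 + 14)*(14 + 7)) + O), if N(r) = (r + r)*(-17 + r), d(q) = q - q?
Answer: 1/81204 ≈ 1.2315e-5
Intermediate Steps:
d(q) = 0
N(r) = 2*r*(-17 + r) (N(r) = (2*r)*(-17 + r) = 2*r*(-17 + r))
O = 144 (O = (0 - 12)**2 = (-12)**2 = 144)
1/(N((-4 + 14)*(14 + 7)) + O) = 1/(2*((-4 + 14)*(14 + 7))*(-17 + (-4 + 14)*(14 + 7)) + 144) = 1/(2*(10*21)*(-17 + 10*21) + 144) = 1/(2*210*(-17 + 210) + 144) = 1/(2*210*193 + 144) = 1/(81060 + 144) = 1/81204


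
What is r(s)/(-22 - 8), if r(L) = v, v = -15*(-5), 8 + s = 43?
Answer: -5/2 ≈ -2.5000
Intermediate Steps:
s = 35 (s = -8 + 43 = 35)
v = 75
r(L) = 75
r(s)/(-22 - 8) = 75/(-22 - 8) = 75/(-30) = -1/30*75 = -5/2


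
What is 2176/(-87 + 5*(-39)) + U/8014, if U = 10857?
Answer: -7188395/1129974 ≈ -6.3616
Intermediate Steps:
2176/(-87 + 5*(-39)) + U/8014 = 2176/(-87 + 5*(-39)) + 10857/8014 = 2176/(-87 - 195) + 10857*(1/8014) = 2176/(-282) + 10857/8014 = 2176*(-1/282) + 10857/8014 = -1088/141 + 10857/8014 = -7188395/1129974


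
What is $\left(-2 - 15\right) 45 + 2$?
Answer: $-763$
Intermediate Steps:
$\left(-2 - 15\right) 45 + 2 = \left(-17\right) 45 + 2 = -765 + 2 = -763$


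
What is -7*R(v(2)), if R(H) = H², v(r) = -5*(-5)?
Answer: -4375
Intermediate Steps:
v(r) = 25
-7*R(v(2)) = -7*25² = -7*625 = -4375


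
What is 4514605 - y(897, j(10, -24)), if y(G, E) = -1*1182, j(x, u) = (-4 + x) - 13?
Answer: 4515787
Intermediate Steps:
j(x, u) = -17 + x
y(G, E) = -1182
4514605 - y(897, j(10, -24)) = 4514605 - 1*(-1182) = 4514605 + 1182 = 4515787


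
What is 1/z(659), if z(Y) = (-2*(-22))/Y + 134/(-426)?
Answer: -140367/34781 ≈ -4.0357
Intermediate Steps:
z(Y) = -67/213 + 44/Y (z(Y) = 44/Y + 134*(-1/426) = 44/Y - 67/213 = -67/213 + 44/Y)
1/z(659) = 1/(-67/213 + 44/659) = 1/(-34781/140367) = -140367/34781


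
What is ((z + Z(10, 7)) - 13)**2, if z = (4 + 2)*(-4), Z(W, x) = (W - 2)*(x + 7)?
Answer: 5625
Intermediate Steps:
Z(W, x) = (-2 + W)*(7 + x)
z = -24 (z = 6*(-4) = -24)
((z + Z(10, 7)) - 13)**2 = ((-24 + (-14 - 2*7 + 7*10 + 10*7)) - 13)**2 = ((-24 + (-14 - 14 + 70 + 70)) - 13)**2 = ((-24 + 112) - 13)**2 = (88 - 13)**2 = 75**2 = 5625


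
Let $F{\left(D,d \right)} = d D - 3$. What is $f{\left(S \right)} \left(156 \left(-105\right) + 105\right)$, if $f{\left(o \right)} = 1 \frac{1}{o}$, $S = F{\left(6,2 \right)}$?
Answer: $- \frac{5425}{3} \approx -1808.3$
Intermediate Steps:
$F{\left(D,d \right)} = -3 + D d$ ($F{\left(D,d \right)} = D d - 3 = -3 + D d$)
$S = 9$ ($S = -3 + 6 \cdot 2 = -3 + 12 = 9$)
$f{\left(o \right)} = \frac{1}{o}$
$f{\left(S \right)} \left(156 \left(-105\right) + 105\right) = \frac{156 \left(-105\right) + 105}{9} = \frac{-16380 + 105}{9} = \frac{1}{9} \left(-16275\right) = - \frac{5425}{3}$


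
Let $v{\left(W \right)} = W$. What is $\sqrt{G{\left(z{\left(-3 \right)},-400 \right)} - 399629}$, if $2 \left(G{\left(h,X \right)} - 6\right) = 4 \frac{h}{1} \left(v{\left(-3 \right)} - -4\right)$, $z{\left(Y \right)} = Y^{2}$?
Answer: $i \sqrt{399605} \approx 632.14 i$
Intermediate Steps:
$G{\left(h,X \right)} = 6 + 2 h$ ($G{\left(h,X \right)} = 6 + \frac{4 \frac{h}{1} \left(-3 - -4\right)}{2} = 6 + \frac{4 h 1 \left(-3 + 4\right)}{2} = 6 + \frac{4 h 1}{2} = 6 + \frac{4 h}{2} = 6 + 2 h$)
$\sqrt{G{\left(z{\left(-3 \right)},-400 \right)} - 399629} = \sqrt{\left(6 + 2 \left(-3\right)^{2}\right) - 399629} = \sqrt{\left(6 + 2 \cdot 9\right) - 399629} = \sqrt{\left(6 + 18\right) - 399629} = \sqrt{24 - 399629} = \sqrt{-399605} = i \sqrt{399605}$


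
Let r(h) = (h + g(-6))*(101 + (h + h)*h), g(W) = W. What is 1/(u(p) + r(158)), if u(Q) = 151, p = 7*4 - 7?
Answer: 1/7604559 ≈ 1.3150e-7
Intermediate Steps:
p = 21 (p = 28 - 7 = 21)
r(h) = (-6 + h)*(101 + 2*h**2) (r(h) = (h - 6)*(101 + (h + h)*h) = (-6 + h)*(101 + (2*h)*h) = (-6 + h)*(101 + 2*h**2))
1/(u(p) + r(158)) = 1/(151 + (-606 - 12*158**2 + 2*158**3 + 101*158)) = 1/(151 + (-606 - 12*24964 + 2*3944312 + 15958)) = 1/(151 + (-606 - 299568 + 7888624 + 15958)) = 1/(151 + 7604408) = 1/7604559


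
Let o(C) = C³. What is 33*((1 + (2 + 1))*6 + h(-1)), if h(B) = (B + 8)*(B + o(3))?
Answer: 6798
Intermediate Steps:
h(B) = (8 + B)*(27 + B) (h(B) = (B + 8)*(B + 3³) = (8 + B)*(B + 27) = (8 + B)*(27 + B))
33*((1 + (2 + 1))*6 + h(-1)) = 33*((1 + (2 + 1))*6 + (216 + (-1)² + 35*(-1))) = 33*((1 + 3)*6 + (216 + 1 - 35)) = 33*(4*6 + 182) = 33*(24 + 182) = 33*206 = 6798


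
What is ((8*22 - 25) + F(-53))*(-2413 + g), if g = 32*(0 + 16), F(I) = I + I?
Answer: -85545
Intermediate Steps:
F(I) = 2*I
g = 512 (g = 32*16 = 512)
((8*22 - 25) + F(-53))*(-2413 + g) = ((8*22 - 25) + 2*(-53))*(-2413 + 512) = ((176 - 25) - 106)*(-1901) = (151 - 106)*(-1901) = 45*(-1901) = -85545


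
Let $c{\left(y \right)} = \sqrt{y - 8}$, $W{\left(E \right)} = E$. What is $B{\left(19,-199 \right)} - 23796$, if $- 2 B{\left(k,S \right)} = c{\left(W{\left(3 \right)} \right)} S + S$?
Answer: $- \frac{47393}{2} + \frac{199 i \sqrt{5}}{2} \approx -23697.0 + 222.49 i$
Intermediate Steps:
$c{\left(y \right)} = \sqrt{-8 + y}$
$B{\left(k,S \right)} = - \frac{S}{2} - \frac{i S \sqrt{5}}{2}$ ($B{\left(k,S \right)} = - \frac{\sqrt{-8 + 3} S + S}{2} = - \frac{\sqrt{-5} S + S}{2} = - \frac{i \sqrt{5} S + S}{2} = - \frac{i S \sqrt{5} + S}{2} = - \frac{S + i S \sqrt{5}}{2} = - \frac{S}{2} - \frac{i S \sqrt{5}}{2}$)
$B{\left(19,-199 \right)} - 23796 = \left(- \frac{1}{2}\right) \left(-199\right) \left(1 + i \sqrt{5}\right) - 23796 = \left(\frac{199}{2} + \frac{199 i \sqrt{5}}{2}\right) - 23796 = - \frac{47393}{2} + \frac{199 i \sqrt{5}}{2}$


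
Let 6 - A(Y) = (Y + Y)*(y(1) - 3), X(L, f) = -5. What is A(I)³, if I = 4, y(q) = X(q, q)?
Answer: 343000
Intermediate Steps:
y(q) = -5
A(Y) = 6 + 16*Y (A(Y) = 6 - (Y + Y)*(-5 - 3) = 6 - 2*Y*(-8) = 6 - (-16)*Y = 6 + 16*Y)
A(I)³ = (6 + 16*4)³ = (6 + 64)³ = 70³ = 343000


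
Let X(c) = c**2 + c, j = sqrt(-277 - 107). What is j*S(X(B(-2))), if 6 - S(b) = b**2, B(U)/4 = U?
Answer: -25040*I*sqrt(6) ≈ -61335.0*I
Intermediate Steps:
B(U) = 4*U
j = 8*I*sqrt(6) (j = sqrt(-384) = 8*I*sqrt(6) ≈ 19.596*I)
X(c) = c + c**2
S(b) = 6 - b**2
j*S(X(B(-2))) = (8*I*sqrt(6))*(6 - ((4*(-2))*(1 + 4*(-2)))**2) = (8*I*sqrt(6))*(6 - (-8*(1 - 8))**2) = (8*I*sqrt(6))*(6 - (-8*(-7))**2) = (8*I*sqrt(6))*(6 - 1*56**2) = (8*I*sqrt(6))*(6 - 1*3136) = (8*I*sqrt(6))*(6 - 3136) = (8*I*sqrt(6))*(-3130) = -25040*I*sqrt(6)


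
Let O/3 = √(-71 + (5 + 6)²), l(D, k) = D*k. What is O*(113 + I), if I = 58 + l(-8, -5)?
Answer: 3165*√2 ≈ 4476.0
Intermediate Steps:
I = 98 (I = 58 - 8*(-5) = 58 + 40 = 98)
O = 15*√2 (O = 3*√(-71 + (5 + 6)²) = 3*√(-71 + 11²) = 3*√(-71 + 121) = 3*√50 = 3*(5*√2) = 15*√2 ≈ 21.213)
O*(113 + I) = (15*√2)*(113 + 98) = (15*√2)*211 = 3165*√2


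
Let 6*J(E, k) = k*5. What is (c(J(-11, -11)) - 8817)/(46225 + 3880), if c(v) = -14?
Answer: -8831/50105 ≈ -0.17625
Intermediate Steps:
J(E, k) = 5*k/6 (J(E, k) = (k*5)/6 = (5*k)/6 = 5*k/6)
(c(J(-11, -11)) - 8817)/(46225 + 3880) = (-14 - 8817)/(46225 + 3880) = -8831/50105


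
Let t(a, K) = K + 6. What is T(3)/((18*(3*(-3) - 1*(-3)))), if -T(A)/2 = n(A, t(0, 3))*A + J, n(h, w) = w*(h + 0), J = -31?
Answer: 25/27 ≈ 0.92593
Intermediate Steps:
t(a, K) = 6 + K
n(h, w) = h*w (n(h, w) = w*h = h*w)
T(A) = 62 - 18*A² (T(A) = -2*((A*(6 + 3))*A - 31) = -2*((A*9)*A - 31) = -2*((9*A)*A - 31) = -2*(9*A² - 31) = -2*(-31 + 9*A²) = 62 - 18*A²)
T(3)/((18*(3*(-3) - 1*(-3)))) = (62 - 18*3²)/((18*(3*(-3) - 1*(-3)))) = (62 - 18*9)/((18*(-9 + 3))) = (62 - 162)/((18*(-6))) = -100/(-108) = -100*(-1/108) = 25/27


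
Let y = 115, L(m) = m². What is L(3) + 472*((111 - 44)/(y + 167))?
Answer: 17081/141 ≈ 121.14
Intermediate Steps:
L(3) + 472*((111 - 44)/(y + 167)) = 3² + 472*((111 - 44)/(115 + 167)) = 9 + 472*(67/282) = 9 + 15812/141 = 17081/141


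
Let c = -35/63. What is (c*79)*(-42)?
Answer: 5530/3 ≈ 1843.3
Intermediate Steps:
c = -5/9 (c = -35*1/63 = -5/9 ≈ -0.55556)
(c*79)*(-42) = -5/9*79*(-42) = -395/9*(-42) = 5530/3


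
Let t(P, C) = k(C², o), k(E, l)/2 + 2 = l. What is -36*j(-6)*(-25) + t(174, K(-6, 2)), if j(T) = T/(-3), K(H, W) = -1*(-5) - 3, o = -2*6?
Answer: 1772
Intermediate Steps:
o = -12
K(H, W) = 2 (K(H, W) = 5 - 3 = 2)
k(E, l) = -4 + 2*l
j(T) = -T/3 (j(T) = T*(-⅓) = -T/3)
t(P, C) = -28 (t(P, C) = -4 + 2*(-12) = -4 - 24 = -28)
-36*j(-6)*(-25) + t(174, K(-6, 2)) = -(-12)*(-6)*(-25) - 28 = -36*2*(-25) - 28 = -72*(-25) - 28 = 1800 - 28 = 1772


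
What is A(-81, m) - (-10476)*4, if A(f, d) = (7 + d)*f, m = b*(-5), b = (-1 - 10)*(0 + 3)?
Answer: 27972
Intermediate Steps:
b = -33 (b = -11*3 = -33)
m = 165 (m = -33*(-5) = 165)
A(f, d) = f*(7 + d)
A(-81, m) - (-10476)*4 = -81*(7 + 165) - (-10476)*4 = -81*172 - 1*(-41904) = -13932 + 41904 = 27972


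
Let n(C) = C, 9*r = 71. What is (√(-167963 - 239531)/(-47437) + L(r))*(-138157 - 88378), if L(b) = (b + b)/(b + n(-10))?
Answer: 32167970/19 + 226535*I*√407494/47437 ≈ 1.6931e+6 + 3048.4*I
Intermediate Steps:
r = 71/9 (r = (⅑)*71 = 71/9 ≈ 7.8889)
L(b) = 2*b/(-10 + b) (L(b) = (b + b)/(b - 10) = (2*b)/(-10 + b) = 2*b/(-10 + b))
(√(-167963 - 239531)/(-47437) + L(r))*(-138157 - 88378) = (√(-167963 - 239531)/(-47437) + 2*(71/9)/(-10 + 71/9))*(-138157 - 88378) = (√(-407494)*(-1/47437) + 2*(71/9)/(-19/9))*(-226535) = ((I*√407494)*(-1/47437) + 2*(71/9)*(-9/19))*(-226535) = (-I*√407494/47437 - 142/19)*(-226535) = (-142/19 - I*√407494/47437)*(-226535) = 32167970/19 + 226535*I*√407494/47437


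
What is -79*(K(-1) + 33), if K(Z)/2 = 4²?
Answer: -5135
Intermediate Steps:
K(Z) = 32 (K(Z) = 2*4² = 2*16 = 32)
-79*(K(-1) + 33) = -79*(32 + 33) = -79*65 = -5135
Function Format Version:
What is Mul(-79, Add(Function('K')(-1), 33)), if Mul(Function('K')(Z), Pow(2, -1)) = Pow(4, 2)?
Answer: -5135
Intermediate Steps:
Function('K')(Z) = 32 (Function('K')(Z) = Mul(2, Pow(4, 2)) = Mul(2, 16) = 32)
Mul(-79, Add(Function('K')(-1), 33)) = Mul(-79, Add(32, 33)) = Mul(-79, 65) = -5135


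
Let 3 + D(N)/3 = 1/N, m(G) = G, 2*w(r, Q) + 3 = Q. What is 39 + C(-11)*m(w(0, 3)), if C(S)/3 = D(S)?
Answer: 39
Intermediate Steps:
w(r, Q) = -3/2 + Q/2
D(N) = -9 + 3/N
C(S) = -27 + 9/S (C(S) = 3*(-9 + 3/S) = -27 + 9/S)
39 + C(-11)*m(w(0, 3)) = 39 + (-27 + 9/(-11))*(-3/2 + (½)*3) = 39 + (-27 + 9*(-1/11))*(-3/2 + 3/2) = 39 + (-27 - 9/11)*0 = 39 - 306/11*0 = 39 + 0 = 39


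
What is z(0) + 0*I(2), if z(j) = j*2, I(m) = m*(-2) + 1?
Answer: 0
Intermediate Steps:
I(m) = 1 - 2*m (I(m) = -2*m + 1 = 1 - 2*m)
z(j) = 2*j
z(0) + 0*I(2) = 2*0 + 0*(1 - 2*2) = 0 + 0*(1 - 4) = 0 + 0*(-3) = 0 + 0 = 0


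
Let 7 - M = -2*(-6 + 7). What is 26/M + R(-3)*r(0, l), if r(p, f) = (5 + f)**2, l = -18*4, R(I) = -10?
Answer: -403984/9 ≈ -44887.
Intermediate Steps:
l = -72 (l = -3*24 = -72)
M = 9 (M = 7 - (-2)*(-6 + 7) = 7 - (-2) = 7 - 1*(-2) = 7 + 2 = 9)
26/M + R(-3)*r(0, l) = 26/9 - 10*(5 - 72)**2 = 26*(1/9) - 10*(-67)**2 = 26/9 - 10*4489 = 26/9 - 44890 = -403984/9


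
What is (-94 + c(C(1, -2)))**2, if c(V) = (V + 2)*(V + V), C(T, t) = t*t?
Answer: 2116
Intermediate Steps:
C(T, t) = t**2
c(V) = 2*V*(2 + V) (c(V) = (2 + V)*(2*V) = 2*V*(2 + V))
(-94 + c(C(1, -2)))**2 = (-94 + 2*(-2)**2*(2 + (-2)**2))**2 = (-94 + 2*4*(2 + 4))**2 = (-94 + 2*4*6)**2 = (-94 + 48)**2 = (-46)**2 = 2116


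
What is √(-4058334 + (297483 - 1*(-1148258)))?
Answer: I*√2612593 ≈ 1616.4*I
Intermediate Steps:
√(-4058334 + (297483 - 1*(-1148258))) = √(-4058334 + (297483 + 1148258)) = √(-4058334 + 1445741) = √(-2612593) = I*√2612593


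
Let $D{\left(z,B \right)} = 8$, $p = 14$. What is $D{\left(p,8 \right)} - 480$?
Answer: $-472$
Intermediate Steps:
$D{\left(p,8 \right)} - 480 = 8 - 480 = -472$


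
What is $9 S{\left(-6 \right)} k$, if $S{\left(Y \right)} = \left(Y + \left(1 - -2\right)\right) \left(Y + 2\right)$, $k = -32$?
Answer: $-3456$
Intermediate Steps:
$S{\left(Y \right)} = \left(2 + Y\right) \left(3 + Y\right)$ ($S{\left(Y \right)} = \left(Y + \left(1 + 2\right)\right) \left(2 + Y\right) = \left(Y + 3\right) \left(2 + Y\right) = \left(3 + Y\right) \left(2 + Y\right) = \left(2 + Y\right) \left(3 + Y\right)$)
$9 S{\left(-6 \right)} k = 9 \left(6 + \left(-6\right)^{2} + 5 \left(-6\right)\right) \left(-32\right) = 9 \left(6 + 36 - 30\right) \left(-32\right) = 9 \cdot 12 \left(-32\right) = 108 \left(-32\right) = -3456$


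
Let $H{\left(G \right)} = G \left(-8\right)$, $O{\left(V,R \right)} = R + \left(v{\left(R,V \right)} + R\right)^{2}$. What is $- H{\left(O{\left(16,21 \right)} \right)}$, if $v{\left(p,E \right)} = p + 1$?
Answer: $14960$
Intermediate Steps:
$v{\left(p,E \right)} = 1 + p$
$O{\left(V,R \right)} = R + \left(1 + 2 R\right)^{2}$ ($O{\left(V,R \right)} = R + \left(\left(1 + R\right) + R\right)^{2} = R + \left(1 + 2 R\right)^{2}$)
$H{\left(G \right)} = - 8 G$
$- H{\left(O{\left(16,21 \right)} \right)} = - \left(-8\right) \left(21 + \left(1 + 2 \cdot 21\right)^{2}\right) = - \left(-8\right) \left(21 + \left(1 + 42\right)^{2}\right) = - \left(-8\right) \left(21 + 43^{2}\right) = - \left(-8\right) \left(21 + 1849\right) = - \left(-8\right) 1870 = \left(-1\right) \left(-14960\right) = 14960$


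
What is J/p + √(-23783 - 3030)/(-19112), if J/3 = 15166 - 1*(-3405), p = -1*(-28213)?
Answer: 55713/28213 - I*√26813/19112 ≈ 1.9747 - 0.0085678*I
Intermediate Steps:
p = 28213
J = 55713 (J = 3*(15166 - 1*(-3405)) = 3*(15166 + 3405) = 3*18571 = 55713)
J/p + √(-23783 - 3030)/(-19112) = 55713/28213 + √(-23783 - 3030)/(-19112) = 55713*(1/28213) + √(-26813)*(-1/19112) = 55713/28213 + (I*√26813)*(-1/19112) = 55713/28213 - I*√26813/19112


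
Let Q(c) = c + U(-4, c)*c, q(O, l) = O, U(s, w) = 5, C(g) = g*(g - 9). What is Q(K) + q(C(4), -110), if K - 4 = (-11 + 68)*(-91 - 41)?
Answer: -45140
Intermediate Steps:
C(g) = g*(-9 + g)
K = -7520 (K = 4 + (-11 + 68)*(-91 - 41) = 4 + 57*(-132) = 4 - 7524 = -7520)
Q(c) = 6*c (Q(c) = c + 5*c = 6*c)
Q(K) + q(C(4), -110) = 6*(-7520) + 4*(-9 + 4) = -45120 + 4*(-5) = -45120 - 20 = -45140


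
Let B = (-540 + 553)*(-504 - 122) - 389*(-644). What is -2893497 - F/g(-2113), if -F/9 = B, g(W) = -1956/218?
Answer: -511268814/163 ≈ -3.1366e+6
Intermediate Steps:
g(W) = -978/109 (g(W) = -1956*1/218 = -978/109)
B = 242378 (B = 13*(-626) + 250516 = -8138 + 250516 = 242378)
F = -2181402 (F = -9*242378 = -2181402)
-2893497 - F/g(-2113) = -2893497 - (-2181402)/(-978/109) = -2893497 - (-2181402)*(-109)/978 = -2893497 - 1*39628803/163 = -2893497 - 39628803/163 = -511268814/163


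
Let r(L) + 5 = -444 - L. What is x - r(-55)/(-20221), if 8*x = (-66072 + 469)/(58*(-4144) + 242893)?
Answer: -1334567495/411052488 ≈ -3.2467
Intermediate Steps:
r(L) = -449 - L (r(L) = -5 + (-444 - L) = -449 - L)
x = -65603/20328 (x = ((-66072 + 469)/(58*(-4144) + 242893))/8 = (-65603/(-240352 + 242893))/8 = (-65603/2541)/8 = (-65603*1/2541)/8 = (1/8)*(-65603/2541) = -65603/20328 ≈ -3.2272)
x - r(-55)/(-20221) = -65603/20328 - (-449 - 1*(-55))/(-20221) = -65603/20328 - (-449 + 55)*(-1)/20221 = -65603/20328 - (-394)*(-1)/20221 = -65603/20328 - 1*394/20221 = -65603/20328 - 394/20221 = -1334567495/411052488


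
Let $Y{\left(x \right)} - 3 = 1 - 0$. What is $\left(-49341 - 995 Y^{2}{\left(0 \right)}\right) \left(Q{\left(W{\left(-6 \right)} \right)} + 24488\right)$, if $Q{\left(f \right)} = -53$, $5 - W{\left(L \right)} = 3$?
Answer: $-1594652535$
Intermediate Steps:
$W{\left(L \right)} = 2$ ($W{\left(L \right)} = 5 - 3 = 2$)
$Y{\left(x \right)} = 4$ ($Y{\left(x \right)} = 3 + \left(1 - 0\right) = 3 + \left(1 + 0\right) = 3 + 1 = 4$)
$\left(-49341 - 995 Y^{2}{\left(0 \right)}\right) \left(Q{\left(W{\left(-6 \right)} \right)} + 24488\right) = \left(-49341 - 995 \cdot 4^{2}\right) \left(-53 + 24488\right) = \left(-49341 - 15920\right) 24435 = \left(-65261\right) 24435 = -1594652535$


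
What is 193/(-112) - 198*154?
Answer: -3415297/112 ≈ -30494.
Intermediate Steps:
193/(-112) - 198*154 = 193*(-1/112) - 30492 = -193/112 - 30492 = -3415297/112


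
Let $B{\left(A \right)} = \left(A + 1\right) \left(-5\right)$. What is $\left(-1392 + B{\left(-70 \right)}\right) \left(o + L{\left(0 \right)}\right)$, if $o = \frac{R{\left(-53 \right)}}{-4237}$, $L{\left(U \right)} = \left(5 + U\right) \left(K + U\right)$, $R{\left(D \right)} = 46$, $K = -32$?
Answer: $\frac{709830402}{4237} \approx 1.6753 \cdot 10^{5}$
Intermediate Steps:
$L{\left(U \right)} = \left(-32 + U\right) \left(5 + U\right)$ ($L{\left(U \right)} = \left(5 + U\right) \left(-32 + U\right) = \left(-32 + U\right) \left(5 + U\right)$)
$B{\left(A \right)} = -5 - 5 A$ ($B{\left(A \right)} = \left(1 + A\right) \left(-5\right) = -5 - 5 A$)
$o = - \frac{46}{4237}$ ($o = \frac{46}{-4237} = 46 \left(- \frac{1}{4237}\right) = - \frac{46}{4237} \approx -0.010857$)
$\left(-1392 + B{\left(-70 \right)}\right) \left(o + L{\left(0 \right)}\right) = \left(-1392 - -345\right) \left(- \frac{46}{4237} - \left(160 - 0^{2}\right)\right) = \left(-1392 + \left(-5 + 350\right)\right) \left(- \frac{46}{4237} + \left(-160 + 0 + 0\right)\right) = \left(-1392 + 345\right) \left(- \frac{46}{4237} - 160\right) = \left(-1047\right) \left(- \frac{677966}{4237}\right) = \frac{709830402}{4237}$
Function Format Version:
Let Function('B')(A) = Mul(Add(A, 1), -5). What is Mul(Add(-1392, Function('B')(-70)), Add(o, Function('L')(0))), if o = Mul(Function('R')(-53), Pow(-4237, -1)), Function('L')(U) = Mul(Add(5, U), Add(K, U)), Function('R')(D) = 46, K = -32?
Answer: Rational(709830402, 4237) ≈ 1.6753e+5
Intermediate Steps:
Function('L')(U) = Mul(Add(-32, U), Add(5, U)) (Function('L')(U) = Mul(Add(5, U), Add(-32, U)) = Mul(Add(-32, U), Add(5, U)))
Function('B')(A) = Add(-5, Mul(-5, A)) (Function('B')(A) = Mul(Add(1, A), -5) = Add(-5, Mul(-5, A)))
o = Rational(-46, 4237) (o = Mul(46, Pow(-4237, -1)) = Mul(46, Rational(-1, 4237)) = Rational(-46, 4237) ≈ -0.010857)
Mul(Add(-1392, Function('B')(-70)), Add(o, Function('L')(0))) = Mul(Add(-1392, Add(-5, Mul(-5, -70))), Add(Rational(-46, 4237), Add(-160, Pow(0, 2), Mul(-27, 0)))) = Mul(Add(-1392, Add(-5, 350)), Add(Rational(-46, 4237), Add(-160, 0, 0))) = Mul(Add(-1392, 345), Add(Rational(-46, 4237), -160)) = Mul(-1047, Rational(-677966, 4237)) = Rational(709830402, 4237)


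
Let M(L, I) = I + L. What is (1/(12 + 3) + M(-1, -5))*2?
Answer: -178/15 ≈ -11.867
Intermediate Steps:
(1/(12 + 3) + M(-1, -5))*2 = (1/(12 + 3) + (-5 - 1))*2 = (1/15 - 6)*2 = -89/15*2 = -178/15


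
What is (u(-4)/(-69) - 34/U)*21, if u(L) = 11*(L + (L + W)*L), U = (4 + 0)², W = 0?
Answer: -15603/184 ≈ -84.799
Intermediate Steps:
U = 16 (U = 4² = 16)
u(L) = 11*L + 11*L² (u(L) = 11*(L + (L + 0)*L) = 11*(L + L*L) = 11*(L + L²) = 11*L + 11*L²)
(u(-4)/(-69) - 34/U)*21 = ((11*(-4)*(1 - 4))/(-69) - 34/16)*21 = ((11*(-4)*(-3))*(-1/69) - 34*1/16)*21 = (132*(-1/69) - 17/8)*21 = (-44/23 - 17/8)*21 = -743/184*21 = -15603/184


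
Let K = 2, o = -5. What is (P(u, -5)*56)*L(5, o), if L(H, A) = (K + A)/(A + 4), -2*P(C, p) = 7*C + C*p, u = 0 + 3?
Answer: -504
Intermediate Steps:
u = 3
P(C, p) = -7*C/2 - C*p/2 (P(C, p) = -(7*C + C*p)/2 = -7*C/2 - C*p/2)
L(H, A) = (2 + A)/(4 + A) (L(H, A) = (2 + A)/(A + 4) = (2 + A)/(4 + A))
(P(u, -5)*56)*L(5, o) = (-½*3*(7 - 5)*56)*((2 - 5)/(4 - 5)) = (-½*3*2*56)*(-3/(-1)) = (-3*56)*(-1*(-3)) = -168*3 = -504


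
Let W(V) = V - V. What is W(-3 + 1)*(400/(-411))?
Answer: 0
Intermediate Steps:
W(V) = 0
W(-3 + 1)*(400/(-411)) = 0*(400/(-411)) = 0*(400*(-1/411)) = 0*(-400/411) = 0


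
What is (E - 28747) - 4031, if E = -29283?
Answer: -62061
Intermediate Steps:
(E - 28747) - 4031 = (-29283 - 28747) - 4031 = -58030 - 4031 = -62061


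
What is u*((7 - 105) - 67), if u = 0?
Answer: 0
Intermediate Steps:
u*((7 - 105) - 67) = 0*((7 - 105) - 67) = 0*(-98 - 67) = 0*(-165) = 0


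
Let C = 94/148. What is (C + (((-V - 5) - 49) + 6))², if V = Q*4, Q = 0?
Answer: 12285025/5476 ≈ 2243.4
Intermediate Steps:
V = 0 (V = 0*4 = 0)
C = 47/74 (C = 94*(1/148) = 47/74 ≈ 0.63513)
(C + (((-V - 5) - 49) + 6))² = (47/74 + (((-1*0 - 5) - 49) + 6))² = (47/74 + (((0 - 5) - 49) + 6))² = (47/74 + ((-5 - 49) + 6))² = (47/74 + (-54 + 6))² = (47/74 - 48)² = (-3505/74)² = 12285025/5476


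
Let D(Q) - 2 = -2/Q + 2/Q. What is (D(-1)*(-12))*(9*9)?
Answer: -1944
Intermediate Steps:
D(Q) = 2 (D(Q) = 2 + (-2/Q + 2/Q) = 2 + 0 = 2)
(D(-1)*(-12))*(9*9) = (2*(-12))*(9*9) = -24*81 = -1944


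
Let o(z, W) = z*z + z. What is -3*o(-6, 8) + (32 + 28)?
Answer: -30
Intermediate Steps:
o(z, W) = z + z² (o(z, W) = z² + z = z + z²)
-3*o(-6, 8) + (32 + 28) = -(-18)*(1 - 6) + (32 + 28) = -(-18)*(-5) + 60 = -3*30 + 60 = -90 + 60 = -30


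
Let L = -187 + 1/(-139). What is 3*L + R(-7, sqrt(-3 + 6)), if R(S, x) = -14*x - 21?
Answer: -80901/139 - 14*sqrt(3) ≈ -606.27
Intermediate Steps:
L = -25994/139 (L = -187 - 1/139 = -25994/139 ≈ -187.01)
R(S, x) = -21 - 14*x
3*L + R(-7, sqrt(-3 + 6)) = 3*(-25994/139) + (-21 - 14*sqrt(-3 + 6)) = -77982/139 + (-21 - 14*sqrt(3)) = -80901/139 - 14*sqrt(3)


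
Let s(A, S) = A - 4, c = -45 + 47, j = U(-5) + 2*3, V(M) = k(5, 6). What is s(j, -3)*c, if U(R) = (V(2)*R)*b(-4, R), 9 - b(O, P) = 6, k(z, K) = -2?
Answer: 64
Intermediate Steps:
b(O, P) = 3 (b(O, P) = 9 - 1*6 = 9 - 6 = 3)
V(M) = -2
U(R) = -6*R (U(R) = -2*R*3 = -6*R)
j = 36 (j = -6*(-5) + 2*3 = 30 + 6 = 36)
c = 2
s(A, S) = -4 + A
s(j, -3)*c = (-4 + 36)*2 = 32*2 = 64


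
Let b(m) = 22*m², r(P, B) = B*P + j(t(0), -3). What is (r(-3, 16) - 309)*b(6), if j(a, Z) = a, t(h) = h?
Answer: -282744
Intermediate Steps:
r(P, B) = B*P (r(P, B) = B*P + 0 = B*P)
(r(-3, 16) - 309)*b(6) = (16*(-3) - 309)*(22*6²) = (-48 - 309)*(22*36) = -357*792 = -282744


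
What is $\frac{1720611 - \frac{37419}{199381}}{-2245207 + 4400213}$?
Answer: $\frac{171528552186}{214833625643} \approx 0.79842$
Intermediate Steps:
$\frac{1720611 - \frac{37419}{199381}}{-2245207 + 4400213} = \frac{1720611 - \frac{37419}{199381}}{2155006} = \left(1720611 - \frac{37419}{199381}\right) \frac{1}{2155006} = \frac{343057104372}{199381} \cdot \frac{1}{2155006} = \frac{171528552186}{214833625643}$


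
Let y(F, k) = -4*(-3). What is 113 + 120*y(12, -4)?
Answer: 1553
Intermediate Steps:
y(F, k) = 12
113 + 120*y(12, -4) = 113 + 120*12 = 113 + 1440 = 1553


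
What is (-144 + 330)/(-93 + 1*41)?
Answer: -93/26 ≈ -3.5769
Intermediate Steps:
(-144 + 330)/(-93 + 1*41) = 186/(-93 + 41) = 186/(-52) = 186*(-1/52) = -93/26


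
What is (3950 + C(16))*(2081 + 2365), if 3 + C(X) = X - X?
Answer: 17548362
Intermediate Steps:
C(X) = -3 (C(X) = -3 + (X - X) = -3 + 0 = -3)
(3950 + C(16))*(2081 + 2365) = (3950 - 3)*(2081 + 2365) = 3947*4446 = 17548362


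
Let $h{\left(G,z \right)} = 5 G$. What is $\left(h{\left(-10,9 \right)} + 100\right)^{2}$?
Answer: $2500$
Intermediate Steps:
$\left(h{\left(-10,9 \right)} + 100\right)^{2} = \left(5 \left(-10\right) + 100\right)^{2} = \left(-50 + 100\right)^{2} = 50^{2} = 2500$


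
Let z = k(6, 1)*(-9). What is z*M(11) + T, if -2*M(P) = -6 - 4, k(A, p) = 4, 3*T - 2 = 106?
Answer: -144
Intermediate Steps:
T = 36 (T = ⅔ + (⅓)*106 = ⅔ + 106/3 = 36)
M(P) = 5 (M(P) = -(-6 - 4)/2 = -½*(-10) = 5)
z = -36 (z = 4*(-9) = -36)
z*M(11) + T = -36*5 + 36 = -180 + 36 = -144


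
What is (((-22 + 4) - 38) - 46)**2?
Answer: 10404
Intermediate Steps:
(((-22 + 4) - 38) - 46)**2 = ((-18 - 38) - 46)**2 = (-56 - 46)**2 = (-102)**2 = 10404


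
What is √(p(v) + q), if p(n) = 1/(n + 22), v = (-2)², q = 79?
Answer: √53430/26 ≈ 8.8904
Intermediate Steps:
v = 4
p(n) = 1/(22 + n)
√(p(v) + q) = √(1/(22 + 4) + 79) = √(1/26 + 79) = √(2055/26) = √53430/26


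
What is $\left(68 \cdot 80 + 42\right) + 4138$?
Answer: $9620$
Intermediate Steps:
$\left(68 \cdot 80 + 42\right) + 4138 = \left(5440 + 42\right) + 4138 = 5482 + 4138 = 9620$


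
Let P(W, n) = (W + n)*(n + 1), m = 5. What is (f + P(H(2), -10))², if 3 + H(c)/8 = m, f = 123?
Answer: 4761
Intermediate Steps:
H(c) = 16 (H(c) = -24 + 8*5 = -24 + 40 = 16)
P(W, n) = (1 + n)*(W + n) (P(W, n) = (W + n)*(1 + n) = (1 + n)*(W + n))
(f + P(H(2), -10))² = (123 + (16 - 10 + (-10)² + 16*(-10)))² = (123 + (16 - 10 + 100 - 160))² = (123 - 54)² = 69² = 4761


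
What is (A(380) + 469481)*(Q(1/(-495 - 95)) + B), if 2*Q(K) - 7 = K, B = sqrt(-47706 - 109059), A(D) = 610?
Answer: 1941005739/1180 + 470091*I*sqrt(156765) ≈ 1.6449e+6 + 1.8613e+8*I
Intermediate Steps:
B = I*sqrt(156765) (B = sqrt(-156765) = I*sqrt(156765) ≈ 395.94*I)
Q(K) = 7/2 + K/2
(A(380) + 469481)*(Q(1/(-495 - 95)) + B) = (610 + 469481)*((7/2 + 1/(2*(-495 - 95))) + I*sqrt(156765)) = 470091*((7/2 + (1/2)/(-590)) + I*sqrt(156765)) = 470091*((7/2 + (1/2)*(-1/590)) + I*sqrt(156765)) = 470091*((7/2 - 1/1180) + I*sqrt(156765)) = 470091*(4129/1180 + I*sqrt(156765)) = 1941005739/1180 + 470091*I*sqrt(156765)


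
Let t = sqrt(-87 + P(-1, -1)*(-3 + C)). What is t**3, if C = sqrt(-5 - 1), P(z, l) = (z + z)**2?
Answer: (-99 + 4*I*sqrt(6))**(3/2) ≈ -146.29 - 981.42*I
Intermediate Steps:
P(z, l) = 4*z**2 (P(z, l) = (2*z)**2 = 4*z**2)
C = I*sqrt(6) (C = sqrt(-6) = I*sqrt(6) ≈ 2.4495*I)
t = sqrt(-99 + 4*I*sqrt(6)) (t = sqrt(-87 + (4*(-1)**2)*(-3 + I*sqrt(6))) = sqrt(-87 + (4*1)*(-3 + I*sqrt(6))) = sqrt(-87 + 4*(-3 + I*sqrt(6))) = sqrt(-87 + (-12 + 4*I*sqrt(6))) = sqrt(-99 + 4*I*sqrt(6)) ≈ 0.49177 + 9.962*I)
t**3 = (sqrt(-99 + 4*I*sqrt(6)))**3 = (-99 + 4*I*sqrt(6))**(3/2)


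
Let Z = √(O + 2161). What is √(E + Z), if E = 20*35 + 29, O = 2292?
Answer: √(729 + √4453) ≈ 28.209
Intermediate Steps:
E = 729 (E = 700 + 29 = 729)
Z = √4453 (Z = √(2292 + 2161) = √4453 ≈ 66.731)
√(E + Z) = √(729 + √4453)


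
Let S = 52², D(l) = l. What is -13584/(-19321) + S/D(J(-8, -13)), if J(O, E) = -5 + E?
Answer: -25999736/173889 ≈ -149.52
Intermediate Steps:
S = 2704
-13584/(-19321) + S/D(J(-8, -13)) = -13584/(-19321) + 2704/(-5 - 13) = -13584*(-1/19321) + 2704/(-18) = 13584/19321 + 2704*(-1/18) = 13584/19321 - 1352/9 = -25999736/173889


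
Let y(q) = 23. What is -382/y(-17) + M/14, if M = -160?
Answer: -4514/161 ≈ -28.037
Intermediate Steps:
-382/y(-17) + M/14 = -382/23 - 160/14 = -382*1/23 - 160*1/14 = -382/23 - 80/7 = -4514/161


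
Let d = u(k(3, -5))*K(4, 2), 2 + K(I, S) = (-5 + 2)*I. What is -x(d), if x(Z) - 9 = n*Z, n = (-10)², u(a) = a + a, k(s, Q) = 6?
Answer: 16791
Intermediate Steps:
u(a) = 2*a
K(I, S) = -2 - 3*I (K(I, S) = -2 + (-5 + 2)*I = -2 - 3*I)
n = 100
d = -168 (d = (2*6)*(-2 - 3*4) = 12*(-2 - 12) = 12*(-14) = -168)
x(Z) = 9 + 100*Z
-x(d) = -(9 + 100*(-168)) = -(9 - 16800) = -1*(-16791) = 16791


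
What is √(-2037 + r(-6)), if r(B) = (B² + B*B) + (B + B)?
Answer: I*√1977 ≈ 44.463*I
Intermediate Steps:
r(B) = 2*B + 2*B² (r(B) = (B² + B²) + 2*B = 2*B² + 2*B = 2*B + 2*B²)
√(-2037 + r(-6)) = √(-2037 + 2*(-6)*(1 - 6)) = √(-2037 + 2*(-6)*(-5)) = √(-2037 + 60) = √(-1977) = I*√1977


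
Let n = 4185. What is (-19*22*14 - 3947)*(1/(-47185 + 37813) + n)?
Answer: -384334604381/9372 ≈ -4.1009e+7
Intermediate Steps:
(-19*22*14 - 3947)*(1/(-47185 + 37813) + n) = (-19*22*14 - 3947)*(1/(-47185 + 37813) + 4185) = (-418*14 - 3947)*(1/(-9372) + 4185) = (-5852 - 3947)*(-1/9372 + 4185) = -9799*39221819/9372 = -384334604381/9372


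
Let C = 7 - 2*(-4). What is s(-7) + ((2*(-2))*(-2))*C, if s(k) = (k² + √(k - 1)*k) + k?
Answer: 162 - 14*I*√2 ≈ 162.0 - 19.799*I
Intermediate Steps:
C = 15 (C = 7 + 8 = 15)
s(k) = k + k² + k*√(-1 + k) (s(k) = (k² + √(-1 + k)*k) + k = (k² + k*√(-1 + k)) + k = k + k² + k*√(-1 + k))
s(-7) + ((2*(-2))*(-2))*C = -7*(1 - 7 + √(-1 - 7)) + ((2*(-2))*(-2))*15 = -7*(1 - 7 + √(-8)) - 4*(-2)*15 = -7*(1 - 7 + 2*I*√2) + 8*15 = -7*(-6 + 2*I*√2) + 120 = (42 - 14*I*√2) + 120 = 162 - 14*I*√2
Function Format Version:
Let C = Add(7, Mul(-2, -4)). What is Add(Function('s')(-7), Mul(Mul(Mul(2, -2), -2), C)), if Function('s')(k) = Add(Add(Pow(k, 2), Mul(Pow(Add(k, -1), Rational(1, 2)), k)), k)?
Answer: Add(162, Mul(-14, I, Pow(2, Rational(1, 2)))) ≈ Add(162.00, Mul(-19.799, I))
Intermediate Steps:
C = 15 (C = Add(7, 8) = 15)
Function('s')(k) = Add(k, Pow(k, 2), Mul(k, Pow(Add(-1, k), Rational(1, 2)))) (Function('s')(k) = Add(Add(Pow(k, 2), Mul(Pow(Add(-1, k), Rational(1, 2)), k)), k) = Add(Add(Pow(k, 2), Mul(k, Pow(Add(-1, k), Rational(1, 2)))), k) = Add(k, Pow(k, 2), Mul(k, Pow(Add(-1, k), Rational(1, 2)))))
Add(Function('s')(-7), Mul(Mul(Mul(2, -2), -2), C)) = Add(Mul(-7, Add(1, -7, Pow(Add(-1, -7), Rational(1, 2)))), Mul(Mul(Mul(2, -2), -2), 15)) = Add(Mul(-7, Add(1, -7, Pow(-8, Rational(1, 2)))), Mul(Mul(-4, -2), 15)) = Add(Mul(-7, Add(1, -7, Mul(2, I, Pow(2, Rational(1, 2))))), Mul(8, 15)) = Add(Mul(-7, Add(-6, Mul(2, I, Pow(2, Rational(1, 2))))), 120) = Add(Add(42, Mul(-14, I, Pow(2, Rational(1, 2)))), 120) = Add(162, Mul(-14, I, Pow(2, Rational(1, 2))))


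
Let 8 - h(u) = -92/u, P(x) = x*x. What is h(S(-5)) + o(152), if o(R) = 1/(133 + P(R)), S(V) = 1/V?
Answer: -10503123/23237 ≈ -452.00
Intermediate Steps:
P(x) = x²
h(u) = 8 + 92/u (h(u) = 8 - (-92)/u = 8 + 92/u)
o(R) = 1/(133 + R²)
h(S(-5)) + o(152) = (8 + 92/(1/(-5))) + 1/(133 + 152²) = (8 + 92/(-⅕)) + 1/(133 + 23104) = (8 + 92*(-5)) + 1/23237 = (8 - 460) + 1/23237 = -452 + 1/23237 = -10503123/23237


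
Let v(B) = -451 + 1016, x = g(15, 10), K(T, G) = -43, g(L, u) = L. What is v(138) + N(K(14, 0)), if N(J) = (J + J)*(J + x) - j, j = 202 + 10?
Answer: 2761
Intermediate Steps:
x = 15
v(B) = 565
j = 212
N(J) = -212 + 2*J*(15 + J) (N(J) = (J + J)*(J + 15) - 1*212 = (2*J)*(15 + J) - 212 = 2*J*(15 + J) - 212 = -212 + 2*J*(15 + J))
v(138) + N(K(14, 0)) = 565 + (-212 + 2*(-43)² + 30*(-43)) = 565 + (-212 + 2*1849 - 1290) = 565 + (-212 + 3698 - 1290) = 565 + 2196 = 2761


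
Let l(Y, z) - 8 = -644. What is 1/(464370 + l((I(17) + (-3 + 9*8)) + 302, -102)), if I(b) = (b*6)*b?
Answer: 1/463734 ≈ 2.1564e-6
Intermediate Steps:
I(b) = 6*b² (I(b) = (6*b)*b = 6*b²)
l(Y, z) = -636 (l(Y, z) = 8 - 644 = -636)
1/(464370 + l((I(17) + (-3 + 9*8)) + 302, -102)) = 1/(464370 - 636) = 1/463734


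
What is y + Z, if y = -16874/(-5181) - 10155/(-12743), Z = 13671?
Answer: 82077030230/6001953 ≈ 13675.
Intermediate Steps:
y = 24330767/6001953 (y = -16874*(-1/5181) - 10155*(-1/12743) = 1534/471 + 10155/12743 = 24330767/6001953 ≈ 4.0538)
y + Z = 24330767/6001953 + 13671 = 82077030230/6001953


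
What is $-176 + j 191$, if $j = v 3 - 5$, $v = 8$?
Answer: $3453$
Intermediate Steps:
$j = 19$ ($j = 8 \cdot 3 - 5 = 24 - 5 = 19$)
$-176 + j 191 = -176 + 19 \cdot 191 = -176 + 3629 = 3453$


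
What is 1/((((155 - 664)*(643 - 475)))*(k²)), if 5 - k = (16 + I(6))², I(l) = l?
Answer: -1/19619958792 ≈ -5.0969e-11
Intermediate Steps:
k = -479 (k = 5 - (16 + 6)² = 5 - 1*22² = 5 - 1*484 = 5 - 484 = -479)
1/((((155 - 664)*(643 - 475)))*(k²)) = 1/((((155 - 664)*(643 - 475)))*((-479)²)) = 1/(-509*168*229441) = (1/229441)/(-85512) = -1/85512*1/229441 = -1/19619958792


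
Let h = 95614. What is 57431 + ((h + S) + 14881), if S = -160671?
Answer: 7255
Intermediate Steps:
57431 + ((h + S) + 14881) = 57431 + ((95614 - 160671) + 14881) = 57431 + (-65057 + 14881) = 57431 - 50176 = 7255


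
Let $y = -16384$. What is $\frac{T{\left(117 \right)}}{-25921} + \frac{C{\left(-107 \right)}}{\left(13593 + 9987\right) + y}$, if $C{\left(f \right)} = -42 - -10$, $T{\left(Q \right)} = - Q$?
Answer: $\frac{445}{6661697} \approx 6.68 \cdot 10^{-5}$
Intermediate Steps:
$C{\left(f \right)} = -32$ ($C{\left(f \right)} = -42 + 10 = -32$)
$\frac{T{\left(117 \right)}}{-25921} + \frac{C{\left(-107 \right)}}{\left(13593 + 9987\right) + y} = \frac{\left(-1\right) 117}{-25921} - \frac{32}{\left(13593 + 9987\right) - 16384} = \left(-117\right) \left(- \frac{1}{25921}\right) - \frac{32}{23580 - 16384} = \frac{117}{25921} - \frac{32}{7196} = \frac{117}{25921} - \frac{8}{1799} = \frac{445}{6661697}$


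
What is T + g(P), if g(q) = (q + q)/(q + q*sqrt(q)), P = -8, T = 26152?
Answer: 2*(-13077*I + 26152*sqrt(2))/(-I + 2*sqrt(2)) ≈ 26152.0 - 0.62854*I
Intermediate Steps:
g(q) = 2*q/(q + q**(3/2)) (g(q) = (2*q)/(q + q**(3/2)) = 2*q/(q + q**(3/2)))
T + g(P) = 26152 + 2*(-8)/(-8 + (-8)**(3/2)) = 26152 + 2*(-8)/(-8 - 16*I*sqrt(2)) = 26152 - 16/(-8 - 16*I*sqrt(2))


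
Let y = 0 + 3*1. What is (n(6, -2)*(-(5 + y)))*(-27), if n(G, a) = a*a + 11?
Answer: 3240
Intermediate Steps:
y = 3 (y = 0 + 3 = 3)
n(G, a) = 11 + a**2 (n(G, a) = a**2 + 11 = 11 + a**2)
(n(6, -2)*(-(5 + y)))*(-27) = ((11 + (-2)**2)*(-(5 + 3)))*(-27) = ((11 + 4)*(-1*8))*(-27) = (15*(-8))*(-27) = -120*(-27) = 3240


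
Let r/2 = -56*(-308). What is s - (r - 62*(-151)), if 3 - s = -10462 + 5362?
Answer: -38755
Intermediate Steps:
r = 34496 (r = 2*(-56*(-308)) = 2*17248 = 34496)
s = 5103 (s = 3 - (-10462 + 5362) = 3 - 1*(-5100) = 3 + 5100 = 5103)
s - (r - 62*(-151)) = 5103 - (34496 - 62*(-151)) = 5103 - (34496 + 9362) = 5103 - 1*43858 = 5103 - 43858 = -38755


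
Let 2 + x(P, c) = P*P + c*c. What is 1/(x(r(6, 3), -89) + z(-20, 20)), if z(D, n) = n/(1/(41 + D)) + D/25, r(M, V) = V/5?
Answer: 25/208464 ≈ 0.00011992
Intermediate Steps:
r(M, V) = V/5 (r(M, V) = V*(⅕) = V/5)
x(P, c) = -2 + P² + c² (x(P, c) = -2 + (P*P + c*c) = -2 + (P² + c²) = -2 + P² + c²)
z(D, n) = D/25 + n*(41 + D) (z(D, n) = n*(41 + D) + D*(1/25) = n*(41 + D) + D/25 = D/25 + n*(41 + D))
1/(x(r(6, 3), -89) + z(-20, 20)) = 1/((-2 + ((⅕)*3)² + (-89)²) + (41*20 + (1/25)*(-20) - 20*20)) = 1/((-2 + (⅗)² + 7921) + (820 - ⅘ - 400)) = 1/((-2 + 9/25 + 7921) + 2096/5) = 1/(197984/25 + 2096/5) = 1/(208464/25) = 25/208464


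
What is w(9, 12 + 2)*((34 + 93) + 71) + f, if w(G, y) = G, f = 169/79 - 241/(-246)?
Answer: 34692001/19434 ≈ 1785.1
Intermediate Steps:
f = 60613/19434 (f = 169*(1/79) - 241*(-1/246) = 169/79 + 241/246 = 60613/19434 ≈ 3.1189)
w(9, 12 + 2)*((34 + 93) + 71) + f = 9*((34 + 93) + 71) + 60613/19434 = 9*(127 + 71) + 60613/19434 = 9*198 + 60613/19434 = 1782 + 60613/19434 = 34692001/19434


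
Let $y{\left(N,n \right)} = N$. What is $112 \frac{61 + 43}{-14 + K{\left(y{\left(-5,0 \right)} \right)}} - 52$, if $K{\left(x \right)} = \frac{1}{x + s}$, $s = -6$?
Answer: $- \frac{136188}{155} \approx -878.63$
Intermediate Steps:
$K{\left(x \right)} = \frac{1}{-6 + x}$ ($K{\left(x \right)} = \frac{1}{x - 6} = \frac{1}{-6 + x}$)
$112 \frac{61 + 43}{-14 + K{\left(y{\left(-5,0 \right)} \right)}} - 52 = 112 \frac{61 + 43}{-14 + \frac{1}{-6 - 5}} - 52 = 112 \frac{104}{-14 + \frac{1}{-11}} - 52 = 112 \frac{104}{-14 - \frac{1}{11}} - 52 = 112 \frac{104}{- \frac{155}{11}} - 52 = 112 \cdot 104 \left(- \frac{11}{155}\right) - 52 = 112 \left(- \frac{1144}{155}\right) - 52 = - \frac{128128}{155} - 52 = - \frac{136188}{155}$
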